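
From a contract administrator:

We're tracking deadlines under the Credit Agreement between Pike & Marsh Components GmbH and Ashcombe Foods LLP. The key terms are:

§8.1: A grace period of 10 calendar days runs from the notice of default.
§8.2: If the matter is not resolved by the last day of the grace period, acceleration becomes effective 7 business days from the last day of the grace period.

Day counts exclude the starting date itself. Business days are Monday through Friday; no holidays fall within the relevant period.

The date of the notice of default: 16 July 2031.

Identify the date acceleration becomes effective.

5 August 2031

The last day of the grace period: 16 July 2031 + 10 days = 26 July 2031.
From Saturday, 26 July 2031, 7 business days (Jul 28, Jul 29, Jul 30, Jul 31, Aug 1, Aug 4, Aug 5, skipping weekends) brings us to Tuesday, 5 August 2031, which is the date acceleration becomes effective.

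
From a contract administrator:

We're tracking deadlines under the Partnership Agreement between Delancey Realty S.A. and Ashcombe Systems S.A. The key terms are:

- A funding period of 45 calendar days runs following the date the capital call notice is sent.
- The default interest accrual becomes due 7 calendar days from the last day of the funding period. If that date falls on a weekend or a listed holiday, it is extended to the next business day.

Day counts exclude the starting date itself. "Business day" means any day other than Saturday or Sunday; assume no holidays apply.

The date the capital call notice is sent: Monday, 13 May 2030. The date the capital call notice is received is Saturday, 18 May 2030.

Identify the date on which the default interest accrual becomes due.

4 July 2030

Adding 45 calendar days to 13 May 2030 gives 27 June 2030, which is the last day of the funding period.
Adding 7 calendar days to 27 June 2030 gives 4 July 2030, which is the date on which the default interest accrual becomes due. 4 July 2030 is a Thursday, so no roll-forward applies.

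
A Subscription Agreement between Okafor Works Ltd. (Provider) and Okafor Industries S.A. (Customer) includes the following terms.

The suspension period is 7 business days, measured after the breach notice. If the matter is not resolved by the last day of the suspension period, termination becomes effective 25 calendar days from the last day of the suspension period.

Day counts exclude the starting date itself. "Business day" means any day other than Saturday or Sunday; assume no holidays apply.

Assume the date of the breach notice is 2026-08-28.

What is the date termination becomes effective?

2026-10-03

The last day of the suspension period: counting 7 business days from Friday, 2026-08-28 (Aug 31, Sep 1, Sep 2, Sep 3, Sep 4, Sep 7, Sep 8, skipping weekends) reaches Tuesday, 2026-09-08.
The date termination becomes effective: 2026-09-08 + 25 days = 2026-10-03.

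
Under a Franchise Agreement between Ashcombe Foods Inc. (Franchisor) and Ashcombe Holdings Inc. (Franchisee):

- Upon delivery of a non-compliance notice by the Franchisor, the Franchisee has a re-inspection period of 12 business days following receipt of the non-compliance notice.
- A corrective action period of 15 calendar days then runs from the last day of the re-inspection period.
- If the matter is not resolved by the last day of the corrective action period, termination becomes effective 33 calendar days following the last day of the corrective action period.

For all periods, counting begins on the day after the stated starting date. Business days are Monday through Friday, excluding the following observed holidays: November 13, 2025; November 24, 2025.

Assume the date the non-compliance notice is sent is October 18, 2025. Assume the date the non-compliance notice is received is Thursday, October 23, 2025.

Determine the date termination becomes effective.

The last day of the re-inspection period: 12 business days after Thursday, October 23, 2025, skipping weekends — Oct 24, Oct 27, Oct 28, Oct 29, …, Nov 6, Nov 7, Nov 10 — lands on Monday, November 10, 2025.
Adding 15 calendar days to November 10, 2025 gives November 25, 2025, which is the last day of the corrective action period.
The date termination becomes effective: November 25, 2025 + 33 days = December 28, 2025.

December 28, 2025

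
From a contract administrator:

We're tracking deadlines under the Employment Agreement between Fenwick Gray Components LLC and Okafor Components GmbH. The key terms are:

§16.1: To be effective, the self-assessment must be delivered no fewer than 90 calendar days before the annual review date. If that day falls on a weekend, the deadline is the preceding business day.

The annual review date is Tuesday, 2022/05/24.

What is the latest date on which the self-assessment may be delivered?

2022/05/24 minus 90 days is 2022/02/23. That is a Wednesday, so no adjustment is needed.

2022/02/23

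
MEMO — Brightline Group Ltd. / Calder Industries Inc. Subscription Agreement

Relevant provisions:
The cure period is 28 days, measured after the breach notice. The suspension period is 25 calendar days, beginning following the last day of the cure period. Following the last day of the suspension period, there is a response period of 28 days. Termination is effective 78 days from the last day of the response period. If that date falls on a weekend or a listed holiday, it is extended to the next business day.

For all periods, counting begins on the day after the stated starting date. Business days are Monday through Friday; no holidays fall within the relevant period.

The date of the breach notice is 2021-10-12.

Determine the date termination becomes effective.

2022-03-21

The last day of the cure period: 2021-10-12 + 28 days = 2021-11-09.
The last day of the suspension period: 25 calendar days after 2021-11-09 is 2021-12-04.
The last day of the response period: 2021-12-04 + 28 days = 2022-01-01.
The date termination becomes effective: 2022-01-01 + 78 days = 2022-03-20. That falls on a Sunday, so it rolls to the next business day, Monday, 2022-03-21.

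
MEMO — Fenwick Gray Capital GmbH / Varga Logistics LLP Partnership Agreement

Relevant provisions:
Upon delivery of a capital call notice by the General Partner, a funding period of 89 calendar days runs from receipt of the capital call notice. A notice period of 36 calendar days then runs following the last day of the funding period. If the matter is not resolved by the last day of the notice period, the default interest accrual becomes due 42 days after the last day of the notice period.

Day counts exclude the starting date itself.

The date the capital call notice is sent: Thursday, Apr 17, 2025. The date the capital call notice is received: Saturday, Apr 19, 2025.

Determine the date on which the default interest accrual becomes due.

Oct 3, 2025

The last day of the funding period: 89 calendar days after Apr 19, 2025 is Jul 17, 2025.
The last day of the notice period: Jul 17, 2025 + 36 days = Aug 22, 2025.
The date on which the default interest accrual becomes due: Aug 22, 2025 + 42 days = Oct 3, 2025.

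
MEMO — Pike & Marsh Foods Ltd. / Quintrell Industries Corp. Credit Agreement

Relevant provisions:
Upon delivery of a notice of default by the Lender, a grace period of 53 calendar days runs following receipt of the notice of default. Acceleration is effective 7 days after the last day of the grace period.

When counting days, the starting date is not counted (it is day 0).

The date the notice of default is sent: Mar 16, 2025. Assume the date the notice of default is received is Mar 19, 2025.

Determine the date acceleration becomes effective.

The last day of the grace period: Mar 19, 2025 + 53 days = May 11, 2025.
The date acceleration becomes effective: 7 calendar days after May 11, 2025 is May 18, 2025.

May 18, 2025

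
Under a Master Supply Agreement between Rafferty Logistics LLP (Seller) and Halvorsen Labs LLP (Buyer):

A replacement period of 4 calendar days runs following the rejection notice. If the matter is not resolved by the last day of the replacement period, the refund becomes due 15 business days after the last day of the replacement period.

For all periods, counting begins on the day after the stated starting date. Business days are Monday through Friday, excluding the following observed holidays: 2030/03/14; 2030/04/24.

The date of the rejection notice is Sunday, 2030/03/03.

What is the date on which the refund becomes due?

Adding 4 calendar days to 2030/03/03 gives 2030/03/07, which is the last day of the replacement period.
The date on which the refund becomes due: 15 business days after Thursday, 2030/03/07, skipping weekends and the listed holiday on Mar 14 — Mar 8, Mar 11, Mar 12, Mar 13, …, Mar 27, Mar 28, Mar 29 — lands on Friday, 2030/03/29.

2030/03/29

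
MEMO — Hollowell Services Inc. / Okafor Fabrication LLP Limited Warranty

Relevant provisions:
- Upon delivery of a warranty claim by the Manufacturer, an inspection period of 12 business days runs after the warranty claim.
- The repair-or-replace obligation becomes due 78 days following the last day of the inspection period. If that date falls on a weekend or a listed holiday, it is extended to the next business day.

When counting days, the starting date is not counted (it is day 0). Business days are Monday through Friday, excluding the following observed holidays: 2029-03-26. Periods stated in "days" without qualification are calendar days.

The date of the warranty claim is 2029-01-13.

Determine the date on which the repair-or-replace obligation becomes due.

2029-04-18

The last day of the inspection period: counting 12 business days from Saturday, 2029-01-13 (Jan 15, Jan 16, Jan 17, Jan 18, …, Jan 26, Jan 29, Jan 30, skipping weekends) reaches Tuesday, 2029-01-30.
The date on which the repair-or-replace obligation becomes due: 78 calendar days after 2029-01-30 is 2029-04-18. 2029-04-18 is a Wednesday and is not a listed holiday, so no roll-forward applies.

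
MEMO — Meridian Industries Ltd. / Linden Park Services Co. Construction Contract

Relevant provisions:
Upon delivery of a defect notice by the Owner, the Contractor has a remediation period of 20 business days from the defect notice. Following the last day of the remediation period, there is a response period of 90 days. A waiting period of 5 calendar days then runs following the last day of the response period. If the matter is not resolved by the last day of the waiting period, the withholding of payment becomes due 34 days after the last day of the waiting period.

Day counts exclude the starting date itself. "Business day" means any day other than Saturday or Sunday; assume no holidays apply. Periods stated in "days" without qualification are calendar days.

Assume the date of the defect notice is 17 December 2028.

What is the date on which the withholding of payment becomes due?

21 May 2029

The last day of the remediation period: counting 20 business days from Sunday, 17 December 2028 (Dec 18, Dec 19, Dec 20, Dec 21, …, Jan 10, Jan 11, Jan 12, skipping weekends) reaches Friday, 12 January 2029.
The last day of the response period: 90 calendar days after 12 January 2029 is 12 April 2029.
Adding 5 calendar days to 12 April 2029 gives 17 April 2029, which is the last day of the waiting period.
Adding 34 calendar days to 17 April 2029 gives 21 May 2029, which is the date on which the withholding of payment becomes due.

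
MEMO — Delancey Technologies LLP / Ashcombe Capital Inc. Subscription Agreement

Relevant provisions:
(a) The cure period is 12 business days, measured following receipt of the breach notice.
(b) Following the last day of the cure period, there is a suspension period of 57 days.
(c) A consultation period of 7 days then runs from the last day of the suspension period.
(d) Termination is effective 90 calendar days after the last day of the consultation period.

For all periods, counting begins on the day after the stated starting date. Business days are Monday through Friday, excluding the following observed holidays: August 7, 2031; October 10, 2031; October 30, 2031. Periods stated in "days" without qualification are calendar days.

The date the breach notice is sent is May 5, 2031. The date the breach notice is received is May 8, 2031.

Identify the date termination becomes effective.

From Thursday, May 8, 2031, 12 business days (May 9, May 12, May 13, May 14, …, May 22, May 23, May 26, skipping weekends) brings us to Monday, May 26, 2031, which is the last day of the cure period.
Adding 57 calendar days to May 26, 2031 gives July 22, 2031, which is the last day of the suspension period.
Adding 7 calendar days to July 22, 2031 gives July 29, 2031, which is the last day of the consultation period.
Adding 90 calendar days to July 29, 2031 gives October 27, 2031, which is the date termination becomes effective.

October 27, 2031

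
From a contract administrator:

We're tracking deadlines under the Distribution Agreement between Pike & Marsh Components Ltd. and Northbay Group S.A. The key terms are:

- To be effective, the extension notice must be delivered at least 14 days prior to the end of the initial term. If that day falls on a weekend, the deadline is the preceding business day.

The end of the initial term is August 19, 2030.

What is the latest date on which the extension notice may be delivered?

Counting back 14 calendar days from August 19, 2030 gives August 5, 2030. That is a Monday, so no adjustment is needed.

August 5, 2030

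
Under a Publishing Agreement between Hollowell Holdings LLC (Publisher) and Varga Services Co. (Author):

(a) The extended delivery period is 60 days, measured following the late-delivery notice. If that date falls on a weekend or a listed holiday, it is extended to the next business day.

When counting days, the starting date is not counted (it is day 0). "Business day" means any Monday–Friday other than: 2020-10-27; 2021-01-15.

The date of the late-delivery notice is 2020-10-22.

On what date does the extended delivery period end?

The last day of the extended delivery period: 60 calendar days after 2020-10-22 is 2020-12-21. 2020-12-21 is a Monday and is not a listed holiday, so no roll-forward applies.

2020-12-21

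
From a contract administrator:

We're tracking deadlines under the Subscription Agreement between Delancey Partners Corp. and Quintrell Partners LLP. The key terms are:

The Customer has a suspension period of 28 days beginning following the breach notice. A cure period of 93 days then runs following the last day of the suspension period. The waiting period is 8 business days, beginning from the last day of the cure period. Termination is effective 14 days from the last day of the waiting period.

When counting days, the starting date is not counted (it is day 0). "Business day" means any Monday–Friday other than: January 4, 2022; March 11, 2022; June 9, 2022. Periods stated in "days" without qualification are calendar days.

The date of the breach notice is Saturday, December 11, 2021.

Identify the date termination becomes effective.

Adding 28 calendar days to December 11, 2021 gives January 8, 2022, which is the last day of the suspension period.
The last day of the cure period: January 8, 2022 + 93 days = April 11, 2022.
The last day of the waiting period: 8 business days after Monday, April 11, 2022, skipping weekends — Apr 12, Apr 13, Apr 14, Apr 15, Apr 18, Apr 19, Apr 20, Apr 21 — lands on Thursday, April 21, 2022.
The date termination becomes effective: April 21, 2022 + 14 days = May 5, 2022.

May 5, 2022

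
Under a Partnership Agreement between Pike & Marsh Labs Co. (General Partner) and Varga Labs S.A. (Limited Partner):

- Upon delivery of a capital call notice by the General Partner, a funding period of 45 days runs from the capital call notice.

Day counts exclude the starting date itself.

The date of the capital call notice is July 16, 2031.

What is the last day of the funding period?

August 30, 2031

The last day of the funding period: 45 calendar days after July 16, 2031 is August 30, 2031.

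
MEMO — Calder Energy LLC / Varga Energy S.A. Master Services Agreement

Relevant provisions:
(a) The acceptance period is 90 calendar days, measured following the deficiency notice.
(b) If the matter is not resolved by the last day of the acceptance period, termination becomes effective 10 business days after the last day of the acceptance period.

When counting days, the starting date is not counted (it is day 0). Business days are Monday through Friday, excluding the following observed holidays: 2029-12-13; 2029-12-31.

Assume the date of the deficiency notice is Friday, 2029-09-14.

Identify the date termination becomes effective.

Adding 90 calendar days to 2029-09-14 gives 2029-12-13, which is the last day of the acceptance period.
The date termination becomes effective: counting 10 business days from Thursday, 2029-12-13 (Dec 14, Dec 17, Dec 18, Dec 19, Dec 20, Dec 21, Dec 24, Dec 25, Dec 26, Dec 27, skipping weekends) reaches Thursday, 2029-12-27.

2029-12-27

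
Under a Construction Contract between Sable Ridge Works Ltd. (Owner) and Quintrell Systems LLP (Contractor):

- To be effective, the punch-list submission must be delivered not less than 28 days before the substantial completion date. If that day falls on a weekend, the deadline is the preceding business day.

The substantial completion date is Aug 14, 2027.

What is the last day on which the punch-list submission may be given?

Jul 16, 2027

Counting back 28 calendar days from Aug 14, 2027 gives Jul 17, 2027. That is a Saturday, so the deadline moves back to Friday, Jul 16, 2027.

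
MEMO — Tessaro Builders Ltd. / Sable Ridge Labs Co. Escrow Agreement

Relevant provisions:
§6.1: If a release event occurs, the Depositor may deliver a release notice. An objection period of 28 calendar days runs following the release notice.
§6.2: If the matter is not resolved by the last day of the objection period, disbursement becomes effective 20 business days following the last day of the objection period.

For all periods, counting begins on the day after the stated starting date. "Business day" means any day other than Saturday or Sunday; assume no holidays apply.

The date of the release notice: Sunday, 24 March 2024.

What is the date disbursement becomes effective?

The last day of the objection period: 24 March 2024 + 28 days = 21 April 2024.
From Sunday, 21 April 2024, 20 business days (Apr 22, Apr 23, Apr 24, Apr 25, …, May 15, May 16, May 17, skipping weekends) brings us to Friday, 17 May 2024, which is the date disbursement becomes effective.

17 May 2024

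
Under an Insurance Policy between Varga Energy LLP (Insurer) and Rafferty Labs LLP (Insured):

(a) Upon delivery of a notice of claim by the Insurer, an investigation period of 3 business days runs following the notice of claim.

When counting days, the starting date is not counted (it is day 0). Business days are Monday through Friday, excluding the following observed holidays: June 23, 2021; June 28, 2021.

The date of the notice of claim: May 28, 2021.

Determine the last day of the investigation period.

June 2, 2021

The last day of the investigation period: 3 business days after Friday, May 28, 2021, skipping weekends — May 31, Jun 1, Jun 2 — lands on Wednesday, June 2, 2021.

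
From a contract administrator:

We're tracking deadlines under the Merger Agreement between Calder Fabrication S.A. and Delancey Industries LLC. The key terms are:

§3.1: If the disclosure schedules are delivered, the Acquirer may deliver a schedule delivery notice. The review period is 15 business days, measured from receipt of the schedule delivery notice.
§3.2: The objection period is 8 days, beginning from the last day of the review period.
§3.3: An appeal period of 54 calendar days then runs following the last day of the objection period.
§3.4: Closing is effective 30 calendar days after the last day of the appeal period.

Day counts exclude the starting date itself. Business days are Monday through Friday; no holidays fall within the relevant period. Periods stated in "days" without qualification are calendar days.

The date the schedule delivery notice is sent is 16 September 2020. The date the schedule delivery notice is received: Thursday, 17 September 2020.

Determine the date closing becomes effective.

8 January 2021

The last day of the review period: 15 business days after Thursday, 17 September 2020, skipping weekends — Sep 18, Sep 21, Sep 22, Sep 23, …, Oct 6, Oct 7, Oct 8 — lands on Thursday, 8 October 2020.
The last day of the objection period: 8 calendar days after 8 October 2020 is 16 October 2020.
The last day of the appeal period: 16 October 2020 + 54 days = 9 December 2020.
The date closing becomes effective: 9 December 2020 + 30 days = 8 January 2021.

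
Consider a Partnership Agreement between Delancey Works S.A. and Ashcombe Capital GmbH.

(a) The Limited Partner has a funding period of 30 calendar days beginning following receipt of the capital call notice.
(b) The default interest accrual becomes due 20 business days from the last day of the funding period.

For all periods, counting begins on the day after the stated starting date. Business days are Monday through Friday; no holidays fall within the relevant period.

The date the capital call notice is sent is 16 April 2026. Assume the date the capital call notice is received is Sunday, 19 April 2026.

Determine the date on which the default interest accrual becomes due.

16 June 2026

Adding 30 calendar days to 19 April 2026 gives 19 May 2026, which is the last day of the funding period.
The date on which the default interest accrual becomes due: 20 business days after Tuesday, 19 May 2026, skipping weekends — May 20, May 21, May 22, May 25, …, Jun 12, Jun 15, Jun 16 — lands on Tuesday, 16 June 2026.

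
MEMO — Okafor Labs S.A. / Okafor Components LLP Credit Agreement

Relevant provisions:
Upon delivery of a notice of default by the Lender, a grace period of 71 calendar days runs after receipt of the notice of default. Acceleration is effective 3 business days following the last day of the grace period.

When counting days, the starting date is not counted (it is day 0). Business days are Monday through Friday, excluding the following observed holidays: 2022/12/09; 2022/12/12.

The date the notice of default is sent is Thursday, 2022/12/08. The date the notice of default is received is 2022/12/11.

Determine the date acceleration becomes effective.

The last day of the grace period: 71 calendar days after 2022/12/11 is 2023/02/20.
The date acceleration becomes effective: 3 business days after Monday, 2023/02/20, skipping weekends — Feb 21, Feb 22, Feb 23 — lands on Thursday, 2023/02/23.

2023/02/23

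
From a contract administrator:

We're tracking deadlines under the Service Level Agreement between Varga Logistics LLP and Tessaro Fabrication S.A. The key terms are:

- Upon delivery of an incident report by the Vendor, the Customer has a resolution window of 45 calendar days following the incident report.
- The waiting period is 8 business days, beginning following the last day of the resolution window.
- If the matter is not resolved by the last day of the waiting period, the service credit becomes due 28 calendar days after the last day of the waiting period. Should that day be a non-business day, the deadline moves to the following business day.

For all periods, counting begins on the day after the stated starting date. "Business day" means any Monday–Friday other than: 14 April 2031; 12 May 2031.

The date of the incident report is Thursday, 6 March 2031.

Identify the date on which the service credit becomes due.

Adding 45 calendar days to 6 March 2031 gives 20 April 2031, which is the last day of the resolution window.
From Sunday, 20 April 2031, 8 business days (Apr 21, Apr 22, Apr 23, Apr 24, Apr 25, Apr 28, Apr 29, Apr 30, skipping weekends) brings us to Wednesday, 30 April 2031, which is the last day of the waiting period.
Adding 28 calendar days to 30 April 2031 gives 28 May 2031, which is the date on which the service credit becomes due. 28 May 2031 is a Wednesday and is not a listed holiday, so no roll-forward applies.

28 May 2031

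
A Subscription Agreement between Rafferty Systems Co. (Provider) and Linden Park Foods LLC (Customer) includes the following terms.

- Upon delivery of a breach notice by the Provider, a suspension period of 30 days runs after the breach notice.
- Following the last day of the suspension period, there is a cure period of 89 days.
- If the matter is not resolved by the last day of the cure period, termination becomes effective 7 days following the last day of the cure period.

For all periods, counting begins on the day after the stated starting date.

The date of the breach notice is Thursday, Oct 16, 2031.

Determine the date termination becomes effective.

Feb 19, 2032

Adding 30 calendar days to Oct 16, 2031 gives Nov 15, 2031, which is the last day of the suspension period.
The last day of the cure period: Nov 15, 2031 + 89 days = Feb 12, 2032.
The date termination becomes effective: Feb 12, 2032 + 7 days = Feb 19, 2032.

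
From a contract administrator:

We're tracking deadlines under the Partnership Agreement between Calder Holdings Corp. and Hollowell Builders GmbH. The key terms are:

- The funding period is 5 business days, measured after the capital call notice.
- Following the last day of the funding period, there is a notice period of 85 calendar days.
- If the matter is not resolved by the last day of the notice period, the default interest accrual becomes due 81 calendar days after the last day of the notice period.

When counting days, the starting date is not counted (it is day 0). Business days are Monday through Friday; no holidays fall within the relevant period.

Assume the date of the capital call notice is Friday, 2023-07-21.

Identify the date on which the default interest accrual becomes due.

From Friday, 2023-07-21, 5 business days (Jul 24, Jul 25, Jul 26, Jul 27, Jul 28, skipping weekends) brings us to Friday, 2023-07-28, which is the last day of the funding period.
The last day of the notice period: 85 calendar days after 2023-07-28 is 2023-10-21.
The date on which the default interest accrual becomes due: 81 calendar days after 2023-10-21 is 2024-01-10.

2024-01-10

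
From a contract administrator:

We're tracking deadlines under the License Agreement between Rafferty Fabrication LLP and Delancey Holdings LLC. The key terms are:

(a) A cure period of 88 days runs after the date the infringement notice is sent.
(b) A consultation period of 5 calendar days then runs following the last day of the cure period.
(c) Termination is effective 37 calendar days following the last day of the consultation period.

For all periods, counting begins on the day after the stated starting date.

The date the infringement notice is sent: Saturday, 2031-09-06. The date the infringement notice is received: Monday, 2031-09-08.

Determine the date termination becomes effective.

The last day of the cure period: 2031-09-06 + 88 days = 2031-12-03.
The last day of the consultation period: 5 calendar days after 2031-12-03 is 2031-12-08.
Adding 37 calendar days to 2031-12-08 gives 2032-01-14, which is the date termination becomes effective.

2032-01-14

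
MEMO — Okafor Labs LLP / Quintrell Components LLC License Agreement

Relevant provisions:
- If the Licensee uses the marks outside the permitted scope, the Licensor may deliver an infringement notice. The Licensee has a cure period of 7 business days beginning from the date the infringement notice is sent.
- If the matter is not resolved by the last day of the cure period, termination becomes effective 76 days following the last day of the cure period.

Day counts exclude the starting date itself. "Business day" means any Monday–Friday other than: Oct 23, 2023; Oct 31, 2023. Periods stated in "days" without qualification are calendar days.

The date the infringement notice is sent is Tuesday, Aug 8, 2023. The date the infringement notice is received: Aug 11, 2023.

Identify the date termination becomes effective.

From Tuesday, Aug 8, 2023, 7 business days (Aug 9, Aug 10, Aug 11, Aug 14, Aug 15, Aug 16, Aug 17, skipping weekends) brings us to Thursday, Aug 17, 2023, which is the last day of the cure period.
The date termination becomes effective: 76 calendar days after Aug 17, 2023 is Nov 1, 2023.

Nov 1, 2023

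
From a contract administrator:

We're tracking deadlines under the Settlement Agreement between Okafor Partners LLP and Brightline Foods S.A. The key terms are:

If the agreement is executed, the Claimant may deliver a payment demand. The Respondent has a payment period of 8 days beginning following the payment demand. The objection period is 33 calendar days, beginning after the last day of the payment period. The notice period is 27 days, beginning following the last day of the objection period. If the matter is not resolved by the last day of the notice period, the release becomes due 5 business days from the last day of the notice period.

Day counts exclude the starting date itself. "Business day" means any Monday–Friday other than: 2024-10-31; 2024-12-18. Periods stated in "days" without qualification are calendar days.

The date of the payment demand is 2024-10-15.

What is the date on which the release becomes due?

2024-12-27

Adding 8 calendar days to 2024-10-15 gives 2024-10-23, which is the last day of the payment period.
Adding 33 calendar days to 2024-10-23 gives 2024-11-25, which is the last day of the objection period.
The last day of the notice period: 2024-11-25 + 27 days = 2024-12-22.
From Sunday, 2024-12-22, 5 business days (Dec 23, Dec 24, Dec 25, Dec 26, Dec 27, skipping weekends) brings us to Friday, 2024-12-27, which is the date on which the release becomes due.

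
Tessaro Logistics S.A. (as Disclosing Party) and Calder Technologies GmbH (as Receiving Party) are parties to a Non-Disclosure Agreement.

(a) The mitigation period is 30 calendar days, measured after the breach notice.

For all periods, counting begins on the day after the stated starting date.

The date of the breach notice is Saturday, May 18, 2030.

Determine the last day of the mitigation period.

Jun 17, 2030

The last day of the mitigation period: May 18, 2030 + 30 days = Jun 17, 2030.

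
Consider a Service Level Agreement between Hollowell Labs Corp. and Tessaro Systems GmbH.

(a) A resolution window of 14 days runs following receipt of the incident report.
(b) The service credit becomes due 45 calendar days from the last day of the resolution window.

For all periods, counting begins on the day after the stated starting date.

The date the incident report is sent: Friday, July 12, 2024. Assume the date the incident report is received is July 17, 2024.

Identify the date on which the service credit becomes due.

Adding 14 calendar days to July 17, 2024 gives July 31, 2024, which is the last day of the resolution window.
Adding 45 calendar days to July 31, 2024 gives September 14, 2024, which is the date on which the service credit becomes due.

September 14, 2024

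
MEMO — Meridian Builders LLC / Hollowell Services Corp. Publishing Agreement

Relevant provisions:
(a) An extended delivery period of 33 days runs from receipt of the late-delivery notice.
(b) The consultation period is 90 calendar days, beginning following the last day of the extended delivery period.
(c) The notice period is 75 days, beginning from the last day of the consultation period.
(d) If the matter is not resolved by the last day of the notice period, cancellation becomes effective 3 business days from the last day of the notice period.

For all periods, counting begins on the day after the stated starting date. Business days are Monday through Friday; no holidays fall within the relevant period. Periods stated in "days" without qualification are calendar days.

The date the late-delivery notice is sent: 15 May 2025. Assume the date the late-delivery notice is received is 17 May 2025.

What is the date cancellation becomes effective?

Adding 33 calendar days to 17 May 2025 gives 19 June 2025, which is the last day of the extended delivery period.
The last day of the consultation period: 19 June 2025 + 90 days = 17 September 2025.
The last day of the notice period: 17 September 2025 + 75 days = 1 December 2025.
From Monday, 1 December 2025, 3 business days (Dec 2, Dec 3, Dec 4, skipping weekends) brings us to Thursday, 4 December 2025, which is the date cancellation becomes effective.

4 December 2025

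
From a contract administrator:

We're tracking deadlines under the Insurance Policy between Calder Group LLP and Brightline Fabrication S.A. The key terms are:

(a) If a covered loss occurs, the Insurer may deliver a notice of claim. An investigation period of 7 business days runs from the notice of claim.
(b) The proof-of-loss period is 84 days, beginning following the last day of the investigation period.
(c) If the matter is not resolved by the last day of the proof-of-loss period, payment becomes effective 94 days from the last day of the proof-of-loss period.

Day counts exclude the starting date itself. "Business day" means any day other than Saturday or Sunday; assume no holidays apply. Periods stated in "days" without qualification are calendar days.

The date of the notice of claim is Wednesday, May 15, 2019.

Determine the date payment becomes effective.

Nov 18, 2019

The last day of the investigation period: 7 business days after Wednesday, May 15, 2019, skipping weekends — May 16, May 17, May 20, May 21, May 22, May 23, May 24 — lands on Friday, May 24, 2019.
The last day of the proof-of-loss period: 84 calendar days after May 24, 2019 is Aug 16, 2019.
The date payment becomes effective: Aug 16, 2019 + 94 days = Nov 18, 2019.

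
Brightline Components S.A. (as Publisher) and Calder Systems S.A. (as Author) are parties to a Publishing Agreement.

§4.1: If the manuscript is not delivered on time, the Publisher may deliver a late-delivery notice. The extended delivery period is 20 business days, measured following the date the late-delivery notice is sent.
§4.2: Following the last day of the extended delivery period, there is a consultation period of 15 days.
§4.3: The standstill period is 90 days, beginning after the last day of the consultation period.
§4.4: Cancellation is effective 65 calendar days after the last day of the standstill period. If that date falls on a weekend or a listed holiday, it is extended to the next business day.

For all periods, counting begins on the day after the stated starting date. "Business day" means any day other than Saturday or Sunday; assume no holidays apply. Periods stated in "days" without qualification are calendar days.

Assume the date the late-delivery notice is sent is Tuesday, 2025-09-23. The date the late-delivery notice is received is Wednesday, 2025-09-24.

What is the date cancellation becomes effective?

The last day of the extended delivery period: 20 business days after Tuesday, 2025-09-23, skipping weekends — Sep 24, Sep 25, Sep 26, Sep 29, …, Oct 17, Oct 20, Oct 21 — lands on Tuesday, 2025-10-21.
Adding 15 calendar days to 2025-10-21 gives 2025-11-05, which is the last day of the consultation period.
Adding 90 calendar days to 2025-11-05 gives 2026-02-03, which is the last day of the standstill period.
The date cancellation becomes effective: 2026-02-03 + 65 days = 2026-04-09. 2026-04-09 is a Thursday, so no roll-forward applies.

2026-04-09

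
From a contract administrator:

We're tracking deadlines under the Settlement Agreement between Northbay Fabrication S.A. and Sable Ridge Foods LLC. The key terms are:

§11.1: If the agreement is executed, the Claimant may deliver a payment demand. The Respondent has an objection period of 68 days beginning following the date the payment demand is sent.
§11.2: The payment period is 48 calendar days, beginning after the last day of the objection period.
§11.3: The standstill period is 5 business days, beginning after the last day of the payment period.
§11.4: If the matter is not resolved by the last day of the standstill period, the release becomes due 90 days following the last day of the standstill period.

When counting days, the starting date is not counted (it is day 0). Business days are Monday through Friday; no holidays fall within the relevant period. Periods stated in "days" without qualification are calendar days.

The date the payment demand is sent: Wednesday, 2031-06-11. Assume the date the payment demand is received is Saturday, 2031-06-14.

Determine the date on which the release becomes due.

2032-01-08

The last day of the objection period: 2031-06-11 + 68 days = 2031-08-18.
The last day of the payment period: 2031-08-18 + 48 days = 2031-10-05.
From Sunday, 2031-10-05, 5 business days (Oct 6, Oct 7, Oct 8, Oct 9, Oct 10, skipping weekends) brings us to Friday, 2031-10-10, which is the last day of the standstill period.
The date on which the release becomes due: 90 calendar days after 2031-10-10 is 2032-01-08.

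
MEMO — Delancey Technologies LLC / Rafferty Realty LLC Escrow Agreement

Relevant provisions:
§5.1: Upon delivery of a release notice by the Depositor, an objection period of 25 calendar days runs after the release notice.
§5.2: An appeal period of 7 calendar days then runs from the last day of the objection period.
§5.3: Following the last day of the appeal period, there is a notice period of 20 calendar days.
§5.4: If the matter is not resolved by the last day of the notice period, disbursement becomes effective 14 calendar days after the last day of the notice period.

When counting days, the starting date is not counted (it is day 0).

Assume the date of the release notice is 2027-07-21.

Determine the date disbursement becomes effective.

2027-09-25

The last day of the objection period: 2027-07-21 + 25 days = 2027-08-15.
Adding 7 calendar days to 2027-08-15 gives 2027-08-22, which is the last day of the appeal period.
Adding 20 calendar days to 2027-08-22 gives 2027-09-11, which is the last day of the notice period.
The date disbursement becomes effective: 14 calendar days after 2027-09-11 is 2027-09-25.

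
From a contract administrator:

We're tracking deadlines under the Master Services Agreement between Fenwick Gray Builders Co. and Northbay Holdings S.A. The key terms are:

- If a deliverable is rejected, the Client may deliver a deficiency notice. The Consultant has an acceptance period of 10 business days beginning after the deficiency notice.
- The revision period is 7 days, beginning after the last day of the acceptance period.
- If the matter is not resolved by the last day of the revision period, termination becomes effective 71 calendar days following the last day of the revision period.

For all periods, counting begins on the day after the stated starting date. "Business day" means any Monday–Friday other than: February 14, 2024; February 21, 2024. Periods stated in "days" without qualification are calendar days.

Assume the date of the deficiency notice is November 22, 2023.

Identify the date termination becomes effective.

The last day of the acceptance period: 10 business days after Wednesday, November 22, 2023, skipping weekends — Nov 23, Nov 24, Nov 27, Nov 28, Nov 29, Nov 30, Dec 1, Dec 4, Dec 5, Dec 6 — lands on Wednesday, December 6, 2023.
The last day of the revision period: 7 calendar days after December 6, 2023 is December 13, 2023.
Adding 71 calendar days to December 13, 2023 gives February 22, 2024, which is the date termination becomes effective.

February 22, 2024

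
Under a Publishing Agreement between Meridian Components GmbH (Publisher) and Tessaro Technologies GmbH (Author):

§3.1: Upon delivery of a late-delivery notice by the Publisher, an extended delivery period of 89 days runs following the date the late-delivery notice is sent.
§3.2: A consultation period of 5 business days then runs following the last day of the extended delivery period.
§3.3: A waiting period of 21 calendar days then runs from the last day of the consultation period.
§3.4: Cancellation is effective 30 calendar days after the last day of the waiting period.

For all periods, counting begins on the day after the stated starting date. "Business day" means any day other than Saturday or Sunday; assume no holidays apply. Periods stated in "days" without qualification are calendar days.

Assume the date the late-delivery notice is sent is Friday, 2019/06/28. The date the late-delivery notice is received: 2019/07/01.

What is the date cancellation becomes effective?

2019/11/22

The last day of the extended delivery period: 89 calendar days after 2019/06/28 is 2019/09/25.
The last day of the consultation period: counting 5 business days from Wednesday, 2019/09/25 (Sep 26, Sep 27, Sep 30, Oct 1, Oct 2, skipping weekends) reaches Wednesday, 2019/10/02.
The last day of the waiting period: 21 calendar days after 2019/10/02 is 2019/10/23.
The date cancellation becomes effective: 2019/10/23 + 30 days = 2019/11/22.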